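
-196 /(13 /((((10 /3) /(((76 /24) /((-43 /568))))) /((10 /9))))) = 18963 /17537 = 1.08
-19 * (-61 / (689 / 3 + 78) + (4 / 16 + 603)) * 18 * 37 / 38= -741413511 / 3692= -200816.23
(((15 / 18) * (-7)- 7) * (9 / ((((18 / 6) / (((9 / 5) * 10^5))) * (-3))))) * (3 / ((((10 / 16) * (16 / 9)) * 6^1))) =1039500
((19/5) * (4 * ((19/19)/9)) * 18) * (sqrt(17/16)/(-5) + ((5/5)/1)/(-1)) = -152/5 - 38 * sqrt(17)/25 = -36.67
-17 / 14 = -1.21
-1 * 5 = -5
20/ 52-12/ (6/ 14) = -359/ 13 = -27.62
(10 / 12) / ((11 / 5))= 25 / 66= 0.38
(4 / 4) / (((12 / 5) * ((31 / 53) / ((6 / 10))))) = 53 / 124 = 0.43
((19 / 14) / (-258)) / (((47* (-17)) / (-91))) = -247 / 412284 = -0.00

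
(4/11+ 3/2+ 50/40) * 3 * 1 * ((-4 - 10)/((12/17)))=-16303/88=-185.26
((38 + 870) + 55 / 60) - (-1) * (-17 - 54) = 837.92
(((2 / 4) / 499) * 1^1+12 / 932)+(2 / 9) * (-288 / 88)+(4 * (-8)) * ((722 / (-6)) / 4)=7381665787 / 7673622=961.95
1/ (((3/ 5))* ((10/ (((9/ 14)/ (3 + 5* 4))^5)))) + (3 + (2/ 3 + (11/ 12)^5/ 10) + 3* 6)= 5849558725989086491/ 269175550798264320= 21.73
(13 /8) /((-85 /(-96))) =156 /85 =1.84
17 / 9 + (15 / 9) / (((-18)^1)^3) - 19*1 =-299381 / 17496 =-17.11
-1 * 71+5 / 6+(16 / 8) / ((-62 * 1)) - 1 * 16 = -16033 / 186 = -86.20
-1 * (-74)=74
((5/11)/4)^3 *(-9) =-1125/85184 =-0.01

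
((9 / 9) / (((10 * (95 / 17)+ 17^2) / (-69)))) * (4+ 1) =-5865 / 5863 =-1.00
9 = 9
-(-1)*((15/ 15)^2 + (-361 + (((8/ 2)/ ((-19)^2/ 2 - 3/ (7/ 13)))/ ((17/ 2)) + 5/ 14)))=-209620587/ 582862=-359.64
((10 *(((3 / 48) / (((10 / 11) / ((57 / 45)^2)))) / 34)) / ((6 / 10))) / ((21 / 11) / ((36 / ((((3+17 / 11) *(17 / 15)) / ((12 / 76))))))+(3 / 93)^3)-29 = -13268832730779 / 458039553040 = -28.97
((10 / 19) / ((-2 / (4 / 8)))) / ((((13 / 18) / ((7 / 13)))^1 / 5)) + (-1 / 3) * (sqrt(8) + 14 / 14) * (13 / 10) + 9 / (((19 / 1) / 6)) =184787 / 96330-13 * sqrt(2) / 15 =0.69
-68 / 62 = -34 / 31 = -1.10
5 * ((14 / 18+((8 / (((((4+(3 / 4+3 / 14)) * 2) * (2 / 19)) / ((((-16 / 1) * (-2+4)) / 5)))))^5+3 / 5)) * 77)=-31709636523246460057468574 / 291874751431875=-108641245492.07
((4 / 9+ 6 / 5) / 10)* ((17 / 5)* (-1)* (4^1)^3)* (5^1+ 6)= -442816 / 1125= -393.61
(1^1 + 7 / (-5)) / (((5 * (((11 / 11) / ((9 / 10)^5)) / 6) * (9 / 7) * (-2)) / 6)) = 413343 / 625000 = 0.66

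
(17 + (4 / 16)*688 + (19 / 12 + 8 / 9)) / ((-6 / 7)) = -48251 / 216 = -223.38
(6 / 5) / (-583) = -6 / 2915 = -0.00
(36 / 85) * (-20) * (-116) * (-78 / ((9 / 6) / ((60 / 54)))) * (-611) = 589688320 / 17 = 34687548.24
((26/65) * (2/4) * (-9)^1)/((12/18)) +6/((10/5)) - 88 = -877/10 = -87.70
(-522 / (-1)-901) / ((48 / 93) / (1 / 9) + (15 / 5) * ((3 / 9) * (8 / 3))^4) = -25695063 / 441904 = -58.15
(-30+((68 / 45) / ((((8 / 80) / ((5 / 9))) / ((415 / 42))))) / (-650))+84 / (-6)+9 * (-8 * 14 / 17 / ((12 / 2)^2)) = -17207662 / 375921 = -45.77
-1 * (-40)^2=-1600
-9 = -9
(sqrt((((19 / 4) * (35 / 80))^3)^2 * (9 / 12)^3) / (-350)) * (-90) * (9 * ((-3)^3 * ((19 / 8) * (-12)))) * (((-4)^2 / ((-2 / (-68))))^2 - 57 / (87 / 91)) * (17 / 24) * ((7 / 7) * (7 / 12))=2851967140239635271 * sqrt(3) / 3892314112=1269104148.91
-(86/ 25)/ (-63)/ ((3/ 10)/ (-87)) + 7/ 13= -62639/ 4095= -15.30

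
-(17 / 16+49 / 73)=-2025 / 1168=-1.73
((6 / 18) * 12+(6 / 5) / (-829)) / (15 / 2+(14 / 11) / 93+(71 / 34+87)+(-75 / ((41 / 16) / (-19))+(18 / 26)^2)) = 1997204109186 / 326250895849915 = 0.01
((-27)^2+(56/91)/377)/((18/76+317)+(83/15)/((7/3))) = 2.28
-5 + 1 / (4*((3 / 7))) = -53 / 12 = -4.42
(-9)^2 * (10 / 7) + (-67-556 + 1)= -3544 / 7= -506.29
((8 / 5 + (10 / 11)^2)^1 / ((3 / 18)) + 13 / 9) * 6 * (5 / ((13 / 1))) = 174274 / 4719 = 36.93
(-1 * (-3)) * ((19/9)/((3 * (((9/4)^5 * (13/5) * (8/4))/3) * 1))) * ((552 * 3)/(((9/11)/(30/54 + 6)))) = 5808394240/20726199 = 280.24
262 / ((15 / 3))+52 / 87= 23054 / 435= 53.00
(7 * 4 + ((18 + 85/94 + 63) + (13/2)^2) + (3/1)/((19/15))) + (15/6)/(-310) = 154.51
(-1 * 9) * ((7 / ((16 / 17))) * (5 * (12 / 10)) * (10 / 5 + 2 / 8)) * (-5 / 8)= 144585 / 256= 564.79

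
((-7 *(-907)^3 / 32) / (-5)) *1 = -5222998501 / 160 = -32643740.63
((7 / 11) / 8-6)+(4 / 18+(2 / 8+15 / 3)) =-355 / 792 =-0.45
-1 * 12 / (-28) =3 / 7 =0.43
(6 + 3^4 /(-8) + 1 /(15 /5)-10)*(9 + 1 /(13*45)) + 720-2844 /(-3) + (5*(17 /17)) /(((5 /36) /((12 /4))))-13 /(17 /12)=196036829 /119340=1642.67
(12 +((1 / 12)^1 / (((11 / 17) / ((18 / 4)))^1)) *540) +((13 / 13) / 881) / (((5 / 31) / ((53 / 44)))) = 62984333 / 193820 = 324.96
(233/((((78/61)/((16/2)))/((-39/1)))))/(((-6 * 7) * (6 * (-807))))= -0.28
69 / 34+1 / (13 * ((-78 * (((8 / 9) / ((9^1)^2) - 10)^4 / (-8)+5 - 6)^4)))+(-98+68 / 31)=-127891000284228580442713465031687118246446953762609300526647722219 / 1363777322159598984202769132745016516824696736530744781532465303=-93.78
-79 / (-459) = 0.17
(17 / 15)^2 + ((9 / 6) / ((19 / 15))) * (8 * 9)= 369991 / 4275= 86.55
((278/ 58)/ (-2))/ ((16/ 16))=-139/ 58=-2.40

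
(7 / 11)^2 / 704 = 49 / 85184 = 0.00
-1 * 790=-790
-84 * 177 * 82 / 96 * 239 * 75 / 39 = -303524025 / 52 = -5837000.48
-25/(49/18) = -450/49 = -9.18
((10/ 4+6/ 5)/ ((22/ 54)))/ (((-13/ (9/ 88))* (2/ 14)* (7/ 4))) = -8991/ 31460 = -0.29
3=3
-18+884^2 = 781438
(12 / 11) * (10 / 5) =24 / 11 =2.18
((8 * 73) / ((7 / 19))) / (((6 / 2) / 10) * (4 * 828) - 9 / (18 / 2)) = 55480 / 34741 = 1.60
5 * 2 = 10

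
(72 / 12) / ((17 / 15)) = 90 / 17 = 5.29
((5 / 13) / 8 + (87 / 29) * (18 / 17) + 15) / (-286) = -32221 / 505648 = -0.06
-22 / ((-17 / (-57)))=-1254 / 17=-73.76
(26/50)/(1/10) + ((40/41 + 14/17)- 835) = -2885583/3485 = -828.00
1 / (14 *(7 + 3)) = 1 / 140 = 0.01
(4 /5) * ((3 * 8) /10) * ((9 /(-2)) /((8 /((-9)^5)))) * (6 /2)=4782969 /25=191318.76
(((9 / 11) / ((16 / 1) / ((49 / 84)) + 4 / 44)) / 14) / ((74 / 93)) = 0.00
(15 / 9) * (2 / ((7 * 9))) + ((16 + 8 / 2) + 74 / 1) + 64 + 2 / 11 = 328970 / 2079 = 158.23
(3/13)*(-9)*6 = -162/13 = -12.46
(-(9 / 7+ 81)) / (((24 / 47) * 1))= -1128 / 7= -161.14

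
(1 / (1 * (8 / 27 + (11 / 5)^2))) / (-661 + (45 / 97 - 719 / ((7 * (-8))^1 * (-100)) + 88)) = -0.00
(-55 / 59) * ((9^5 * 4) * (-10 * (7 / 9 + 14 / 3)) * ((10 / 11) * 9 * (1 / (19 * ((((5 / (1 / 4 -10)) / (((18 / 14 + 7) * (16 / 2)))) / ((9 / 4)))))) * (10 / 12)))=-1402472799000 / 1121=-1251090810.88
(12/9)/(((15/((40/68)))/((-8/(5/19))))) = -1216/765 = -1.59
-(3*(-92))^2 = -76176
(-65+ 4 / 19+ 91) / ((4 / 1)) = 249 / 38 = 6.55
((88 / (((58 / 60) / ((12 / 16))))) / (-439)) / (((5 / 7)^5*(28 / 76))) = -18065124 / 7956875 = -2.27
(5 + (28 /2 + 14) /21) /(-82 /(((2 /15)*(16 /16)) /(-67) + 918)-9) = -8764586 /12578553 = -0.70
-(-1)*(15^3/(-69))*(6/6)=-1125/23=-48.91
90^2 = 8100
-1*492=-492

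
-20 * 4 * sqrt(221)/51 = -80 * sqrt(221)/51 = -23.32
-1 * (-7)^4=-2401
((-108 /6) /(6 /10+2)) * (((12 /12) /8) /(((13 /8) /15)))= -1350 /169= -7.99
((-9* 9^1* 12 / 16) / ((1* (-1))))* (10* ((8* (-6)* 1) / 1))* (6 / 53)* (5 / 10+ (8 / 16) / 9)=-97200 / 53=-1833.96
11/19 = 0.58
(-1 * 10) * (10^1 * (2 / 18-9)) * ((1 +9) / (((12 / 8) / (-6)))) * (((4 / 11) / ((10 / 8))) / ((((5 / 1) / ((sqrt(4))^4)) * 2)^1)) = -1638400 / 99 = -16549.49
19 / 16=1.19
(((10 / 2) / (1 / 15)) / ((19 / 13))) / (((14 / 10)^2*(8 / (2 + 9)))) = 268125 / 7448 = 36.00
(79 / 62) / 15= 79 / 930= 0.08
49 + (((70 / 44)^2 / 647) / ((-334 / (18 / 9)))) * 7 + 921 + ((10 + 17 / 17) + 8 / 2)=51511271685 / 52295716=985.00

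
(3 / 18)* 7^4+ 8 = 2449 / 6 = 408.17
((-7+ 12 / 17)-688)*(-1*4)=47212 / 17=2777.18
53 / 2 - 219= -385 / 2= -192.50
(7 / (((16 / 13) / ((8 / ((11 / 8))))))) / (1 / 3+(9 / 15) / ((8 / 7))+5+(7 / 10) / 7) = 672 / 121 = 5.55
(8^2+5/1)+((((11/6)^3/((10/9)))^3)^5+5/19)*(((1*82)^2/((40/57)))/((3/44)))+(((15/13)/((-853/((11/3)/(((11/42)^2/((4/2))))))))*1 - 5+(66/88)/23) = 71845196398698118638567432705171320911806420363568357350943/3540964224767494012293611520000000000000000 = 20289726706689786.34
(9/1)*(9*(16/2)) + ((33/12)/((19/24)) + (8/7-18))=84404/133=634.62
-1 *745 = -745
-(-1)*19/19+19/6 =25/6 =4.17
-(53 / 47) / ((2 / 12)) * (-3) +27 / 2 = 3177 / 94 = 33.80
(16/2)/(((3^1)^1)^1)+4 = 20/3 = 6.67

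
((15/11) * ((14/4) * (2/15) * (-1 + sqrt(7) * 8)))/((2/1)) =-7/22 + 28 * sqrt(7)/11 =6.42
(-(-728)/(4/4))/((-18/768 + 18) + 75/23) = 2143232/62523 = 34.28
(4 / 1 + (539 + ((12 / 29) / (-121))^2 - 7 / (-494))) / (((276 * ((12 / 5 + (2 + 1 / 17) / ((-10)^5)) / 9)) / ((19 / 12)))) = 35094074698240625 / 3004168983425467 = 11.68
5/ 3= 1.67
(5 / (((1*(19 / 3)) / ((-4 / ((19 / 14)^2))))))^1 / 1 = -11760 / 6859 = -1.71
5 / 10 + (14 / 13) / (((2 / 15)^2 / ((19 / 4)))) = 29977 / 104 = 288.24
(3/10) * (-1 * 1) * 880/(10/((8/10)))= -528/25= -21.12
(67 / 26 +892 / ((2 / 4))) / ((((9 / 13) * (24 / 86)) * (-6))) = -1997393 / 1296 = -1541.20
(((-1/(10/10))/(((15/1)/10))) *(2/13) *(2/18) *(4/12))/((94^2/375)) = -125/775359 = -0.00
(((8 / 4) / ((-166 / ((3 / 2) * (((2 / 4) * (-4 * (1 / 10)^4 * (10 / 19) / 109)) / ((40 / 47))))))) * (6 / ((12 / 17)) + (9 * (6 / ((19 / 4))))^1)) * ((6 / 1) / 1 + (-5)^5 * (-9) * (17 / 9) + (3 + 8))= 565723161 / 26127736000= 0.02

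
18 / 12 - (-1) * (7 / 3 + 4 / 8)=13 / 3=4.33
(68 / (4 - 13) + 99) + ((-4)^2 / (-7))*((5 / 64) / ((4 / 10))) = 45863 / 504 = 91.00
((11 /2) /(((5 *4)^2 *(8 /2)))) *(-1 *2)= -11 /1600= -0.01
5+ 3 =8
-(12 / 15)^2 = -16 / 25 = -0.64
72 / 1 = 72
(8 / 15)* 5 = 8 / 3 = 2.67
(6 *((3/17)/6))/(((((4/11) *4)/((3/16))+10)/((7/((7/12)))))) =0.12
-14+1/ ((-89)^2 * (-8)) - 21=-2217881/ 63368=-35.00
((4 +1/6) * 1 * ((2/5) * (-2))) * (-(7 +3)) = 100/3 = 33.33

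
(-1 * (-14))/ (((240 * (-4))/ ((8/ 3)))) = -7/ 180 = -0.04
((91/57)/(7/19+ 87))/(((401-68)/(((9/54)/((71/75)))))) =455/47096856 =0.00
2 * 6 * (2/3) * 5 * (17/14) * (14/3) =680/3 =226.67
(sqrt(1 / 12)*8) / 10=2*sqrt(3) / 15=0.23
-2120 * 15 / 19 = -31800 / 19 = -1673.68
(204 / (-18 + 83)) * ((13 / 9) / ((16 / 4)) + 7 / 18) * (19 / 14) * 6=8721 / 455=19.17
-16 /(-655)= 16 /655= 0.02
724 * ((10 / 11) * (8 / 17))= 57920 / 187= 309.73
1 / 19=0.05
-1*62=-62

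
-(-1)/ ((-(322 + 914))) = -1/ 1236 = -0.00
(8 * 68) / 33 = 544 / 33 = 16.48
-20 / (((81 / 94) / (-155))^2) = -4245698000 / 6561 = -647111.42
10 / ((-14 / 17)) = -85 / 7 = -12.14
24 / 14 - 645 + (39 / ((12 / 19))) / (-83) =-1496725 / 2324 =-644.03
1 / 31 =0.03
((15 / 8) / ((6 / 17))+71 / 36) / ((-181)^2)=1049 / 4717584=0.00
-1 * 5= -5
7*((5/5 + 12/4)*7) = 196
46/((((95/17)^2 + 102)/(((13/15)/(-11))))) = -172822/6352995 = -0.03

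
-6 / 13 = -0.46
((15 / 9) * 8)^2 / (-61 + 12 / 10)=-8000 / 2691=-2.97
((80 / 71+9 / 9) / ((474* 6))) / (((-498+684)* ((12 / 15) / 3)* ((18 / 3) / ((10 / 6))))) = 3775 / 901388736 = 0.00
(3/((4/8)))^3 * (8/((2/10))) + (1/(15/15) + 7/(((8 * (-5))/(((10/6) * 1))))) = 207377/24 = 8640.71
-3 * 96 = -288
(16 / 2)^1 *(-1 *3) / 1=-24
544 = 544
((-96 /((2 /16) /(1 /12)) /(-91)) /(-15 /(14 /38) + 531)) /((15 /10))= 16 /16731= 0.00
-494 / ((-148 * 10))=247 / 740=0.33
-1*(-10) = 10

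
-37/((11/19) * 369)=-703/4059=-0.17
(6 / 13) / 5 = 6 / 65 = 0.09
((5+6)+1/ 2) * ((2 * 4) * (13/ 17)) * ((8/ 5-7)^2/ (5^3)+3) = 12084384/ 53125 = 227.47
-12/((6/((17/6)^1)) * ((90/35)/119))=-14161/54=-262.24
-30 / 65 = -0.46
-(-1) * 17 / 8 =17 / 8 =2.12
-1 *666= -666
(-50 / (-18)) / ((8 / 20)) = 125 / 18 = 6.94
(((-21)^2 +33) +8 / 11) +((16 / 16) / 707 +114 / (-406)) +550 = 231046808 / 225533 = 1024.45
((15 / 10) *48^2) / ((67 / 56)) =193536 / 67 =2888.60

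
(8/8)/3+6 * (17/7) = 313/21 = 14.90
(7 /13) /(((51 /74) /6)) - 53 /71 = 61843 /15691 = 3.94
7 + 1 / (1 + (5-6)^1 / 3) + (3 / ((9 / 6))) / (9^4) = 111541 / 13122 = 8.50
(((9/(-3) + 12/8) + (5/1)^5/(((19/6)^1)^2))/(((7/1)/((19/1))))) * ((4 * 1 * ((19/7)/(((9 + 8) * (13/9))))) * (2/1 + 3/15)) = 44335566/54145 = 818.83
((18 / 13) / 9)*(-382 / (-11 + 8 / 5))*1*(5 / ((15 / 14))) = 53480 / 1833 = 29.18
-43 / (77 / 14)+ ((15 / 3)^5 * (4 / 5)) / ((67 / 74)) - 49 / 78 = 158244451 / 57486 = 2752.75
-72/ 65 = -1.11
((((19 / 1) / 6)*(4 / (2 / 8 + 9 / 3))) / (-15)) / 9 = -152 / 5265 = -0.03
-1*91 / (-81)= 91 / 81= 1.12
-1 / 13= -0.08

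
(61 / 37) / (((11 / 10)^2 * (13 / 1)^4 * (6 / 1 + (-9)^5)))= -6100 / 7549686529671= -0.00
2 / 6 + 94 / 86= 184 / 129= 1.43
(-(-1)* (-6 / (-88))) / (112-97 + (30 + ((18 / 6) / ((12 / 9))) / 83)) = 83 / 54813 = 0.00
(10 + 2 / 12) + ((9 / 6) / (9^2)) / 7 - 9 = 221 / 189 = 1.17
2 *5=10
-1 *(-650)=650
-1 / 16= -0.06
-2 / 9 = -0.22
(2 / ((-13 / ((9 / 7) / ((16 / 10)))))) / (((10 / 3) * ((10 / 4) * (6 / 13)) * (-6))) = 3 / 560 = 0.01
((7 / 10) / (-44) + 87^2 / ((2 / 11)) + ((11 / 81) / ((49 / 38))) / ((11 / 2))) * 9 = 72700099277 / 194040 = 374665.53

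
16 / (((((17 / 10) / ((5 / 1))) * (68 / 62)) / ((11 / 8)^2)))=93775 / 1156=81.12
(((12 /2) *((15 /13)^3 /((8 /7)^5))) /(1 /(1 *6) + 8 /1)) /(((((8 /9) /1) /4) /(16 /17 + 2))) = 2344190625 /305963008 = 7.66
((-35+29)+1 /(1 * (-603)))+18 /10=-12668 /3015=-4.20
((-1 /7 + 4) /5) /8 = 27 /280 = 0.10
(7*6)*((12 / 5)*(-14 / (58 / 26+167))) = -11466 / 1375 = -8.34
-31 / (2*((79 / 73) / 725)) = -10384.02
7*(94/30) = 329/15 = 21.93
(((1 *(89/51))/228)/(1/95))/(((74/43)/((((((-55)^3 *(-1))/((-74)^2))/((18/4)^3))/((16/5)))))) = 15917928125/361579754304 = 0.04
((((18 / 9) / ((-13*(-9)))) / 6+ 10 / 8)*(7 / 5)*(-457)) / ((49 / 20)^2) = -16077260 / 120393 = -133.54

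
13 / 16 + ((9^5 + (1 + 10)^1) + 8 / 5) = 4724993 / 80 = 59062.41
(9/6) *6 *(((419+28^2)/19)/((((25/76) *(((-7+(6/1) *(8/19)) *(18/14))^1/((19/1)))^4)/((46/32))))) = 376091204027070343/1268475187500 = 296490.78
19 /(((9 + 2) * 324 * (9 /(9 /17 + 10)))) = 3401 /545292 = 0.01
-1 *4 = -4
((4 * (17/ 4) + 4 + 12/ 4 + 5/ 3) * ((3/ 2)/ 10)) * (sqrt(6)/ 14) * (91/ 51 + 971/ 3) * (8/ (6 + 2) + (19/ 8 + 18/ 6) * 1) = 91289 * sqrt(6)/ 160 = 1397.57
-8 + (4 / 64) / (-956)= -122369 / 15296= -8.00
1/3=0.33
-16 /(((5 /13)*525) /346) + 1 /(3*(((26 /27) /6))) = -864709 /34125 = -25.34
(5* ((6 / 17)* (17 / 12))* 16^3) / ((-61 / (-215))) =2201600 / 61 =36091.80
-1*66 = -66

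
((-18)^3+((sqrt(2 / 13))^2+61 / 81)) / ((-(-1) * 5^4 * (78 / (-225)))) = 6140141 / 228150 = 26.91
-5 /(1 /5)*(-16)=400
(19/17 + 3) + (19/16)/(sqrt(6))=19 * sqrt(6)/96 + 70/17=4.60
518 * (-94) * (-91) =4430972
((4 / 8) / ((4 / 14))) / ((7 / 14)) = 3.50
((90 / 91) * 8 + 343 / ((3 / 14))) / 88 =19961 / 1092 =18.28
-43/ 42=-1.02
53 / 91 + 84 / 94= 6313 / 4277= 1.48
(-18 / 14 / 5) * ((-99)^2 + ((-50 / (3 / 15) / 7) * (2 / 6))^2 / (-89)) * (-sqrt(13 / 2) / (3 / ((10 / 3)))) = 384616949 * sqrt(26) / 274743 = 7138.20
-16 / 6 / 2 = -1.33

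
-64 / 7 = -9.14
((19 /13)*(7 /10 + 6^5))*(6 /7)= 4432719 /455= 9742.24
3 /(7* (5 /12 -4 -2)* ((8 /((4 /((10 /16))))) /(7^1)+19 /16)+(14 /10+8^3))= 960 /147203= 0.01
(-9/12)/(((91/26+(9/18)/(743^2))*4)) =-1656147/30914752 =-0.05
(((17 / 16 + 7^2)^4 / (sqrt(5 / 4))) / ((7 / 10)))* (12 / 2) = 1234955529603* sqrt(5) / 57344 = 48155770.67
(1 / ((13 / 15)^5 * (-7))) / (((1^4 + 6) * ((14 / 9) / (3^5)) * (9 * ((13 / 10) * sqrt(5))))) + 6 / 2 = 2.75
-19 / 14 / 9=-19 / 126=-0.15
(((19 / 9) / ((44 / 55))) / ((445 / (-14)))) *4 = -266 / 801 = -0.33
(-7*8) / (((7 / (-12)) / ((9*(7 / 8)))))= 756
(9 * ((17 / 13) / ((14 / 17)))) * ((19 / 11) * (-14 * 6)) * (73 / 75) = -7215174 / 3575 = -2018.23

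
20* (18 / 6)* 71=4260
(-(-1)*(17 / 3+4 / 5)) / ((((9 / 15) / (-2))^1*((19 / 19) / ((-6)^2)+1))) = -776 / 37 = -20.97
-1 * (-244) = 244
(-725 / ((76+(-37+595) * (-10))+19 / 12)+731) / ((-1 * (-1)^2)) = -48275899 / 66029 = -731.13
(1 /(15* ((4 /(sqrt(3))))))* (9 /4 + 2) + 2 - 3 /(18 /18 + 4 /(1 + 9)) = -1 /7 + 17* sqrt(3) /240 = -0.02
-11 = -11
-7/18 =-0.39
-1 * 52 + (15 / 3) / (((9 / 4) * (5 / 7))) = -440 / 9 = -48.89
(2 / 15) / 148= 1 / 1110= 0.00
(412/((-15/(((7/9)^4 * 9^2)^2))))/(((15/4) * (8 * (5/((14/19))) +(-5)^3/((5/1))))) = -66502744336/302626125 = -219.75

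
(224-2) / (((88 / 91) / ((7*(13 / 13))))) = 70707 / 44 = 1606.98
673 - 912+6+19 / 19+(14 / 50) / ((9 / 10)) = -231.69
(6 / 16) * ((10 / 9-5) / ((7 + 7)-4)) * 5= -35 / 48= -0.73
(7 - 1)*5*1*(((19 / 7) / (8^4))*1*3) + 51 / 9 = 246277 / 43008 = 5.73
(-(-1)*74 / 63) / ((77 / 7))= 74 / 693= 0.11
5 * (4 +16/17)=420/17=24.71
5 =5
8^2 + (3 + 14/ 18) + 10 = 700/ 9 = 77.78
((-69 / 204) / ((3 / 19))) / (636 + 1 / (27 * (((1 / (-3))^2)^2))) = -437 / 130356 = -0.00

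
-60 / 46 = -30 / 23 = -1.30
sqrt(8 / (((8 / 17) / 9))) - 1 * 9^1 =-9+3 * sqrt(17) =3.37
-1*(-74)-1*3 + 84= 155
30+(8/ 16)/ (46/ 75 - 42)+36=409653/ 6208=65.99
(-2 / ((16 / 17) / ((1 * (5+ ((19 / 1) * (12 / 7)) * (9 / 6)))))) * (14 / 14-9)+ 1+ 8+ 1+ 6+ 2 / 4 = 13049 / 14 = 932.07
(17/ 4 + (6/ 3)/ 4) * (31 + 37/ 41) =6213/ 41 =151.54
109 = 109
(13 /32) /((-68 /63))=-819 /2176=-0.38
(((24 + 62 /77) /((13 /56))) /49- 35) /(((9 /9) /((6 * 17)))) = -3347.57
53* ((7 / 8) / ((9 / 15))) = 1855 / 24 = 77.29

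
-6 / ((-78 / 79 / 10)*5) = 158 / 13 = 12.15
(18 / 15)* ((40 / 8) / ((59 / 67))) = 6.81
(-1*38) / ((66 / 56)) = -1064 / 33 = -32.24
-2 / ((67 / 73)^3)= -778034 / 300763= -2.59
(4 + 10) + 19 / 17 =257 / 17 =15.12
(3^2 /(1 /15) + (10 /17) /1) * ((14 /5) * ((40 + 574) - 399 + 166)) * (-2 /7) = -702564 /17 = -41327.29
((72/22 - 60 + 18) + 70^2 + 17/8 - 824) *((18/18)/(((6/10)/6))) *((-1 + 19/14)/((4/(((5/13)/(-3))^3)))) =-52896875/6960096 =-7.60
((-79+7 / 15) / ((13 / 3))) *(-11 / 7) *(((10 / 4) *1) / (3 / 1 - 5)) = -6479 / 182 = -35.60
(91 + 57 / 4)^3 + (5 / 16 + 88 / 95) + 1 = 7088767407 / 6080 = 1165915.69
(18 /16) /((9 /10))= 5 /4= 1.25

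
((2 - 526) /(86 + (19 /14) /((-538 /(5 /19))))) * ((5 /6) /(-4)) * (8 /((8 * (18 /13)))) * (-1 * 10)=-160337450 /17489169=-9.17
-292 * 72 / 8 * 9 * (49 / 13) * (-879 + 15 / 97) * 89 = 8793021920256 / 1261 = 6973054655.24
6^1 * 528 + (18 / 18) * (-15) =3153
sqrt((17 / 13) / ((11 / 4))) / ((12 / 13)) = sqrt(2431) / 66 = 0.75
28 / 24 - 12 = -65 / 6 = -10.83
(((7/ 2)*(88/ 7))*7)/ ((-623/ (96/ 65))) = -4224/ 5785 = -0.73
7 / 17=0.41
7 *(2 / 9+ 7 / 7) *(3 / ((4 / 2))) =77 / 6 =12.83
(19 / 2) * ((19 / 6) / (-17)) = -361 / 204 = -1.77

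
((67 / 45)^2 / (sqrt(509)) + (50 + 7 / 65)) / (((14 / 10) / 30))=8978 * sqrt(509) / 96201 + 97710 / 91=1075.84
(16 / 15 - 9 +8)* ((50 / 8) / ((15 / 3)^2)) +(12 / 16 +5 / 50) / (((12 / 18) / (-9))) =-11.46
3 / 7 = 0.43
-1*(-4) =4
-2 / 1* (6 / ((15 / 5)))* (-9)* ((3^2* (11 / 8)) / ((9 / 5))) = 495 / 2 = 247.50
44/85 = 0.52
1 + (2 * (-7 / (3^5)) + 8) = 2173 / 243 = 8.94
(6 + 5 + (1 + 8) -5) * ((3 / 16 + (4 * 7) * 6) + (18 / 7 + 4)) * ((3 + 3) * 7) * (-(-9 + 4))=4403925 / 8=550490.62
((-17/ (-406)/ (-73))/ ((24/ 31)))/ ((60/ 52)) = -6851/ 10669680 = -0.00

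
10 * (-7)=-70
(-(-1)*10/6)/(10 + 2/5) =25/156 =0.16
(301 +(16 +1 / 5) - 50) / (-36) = -334 / 45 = -7.42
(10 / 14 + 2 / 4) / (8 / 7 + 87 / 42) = 17 / 45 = 0.38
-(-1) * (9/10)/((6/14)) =21/10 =2.10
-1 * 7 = -7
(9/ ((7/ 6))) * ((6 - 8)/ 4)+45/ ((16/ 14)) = 1989/ 56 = 35.52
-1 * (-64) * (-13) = -832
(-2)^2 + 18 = 22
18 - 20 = -2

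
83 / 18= 4.61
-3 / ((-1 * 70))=3 / 70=0.04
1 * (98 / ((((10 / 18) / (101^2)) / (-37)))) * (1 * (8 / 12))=-221932956 / 5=-44386591.20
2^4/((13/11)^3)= 21296/2197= 9.69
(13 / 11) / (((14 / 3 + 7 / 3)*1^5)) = 13 / 77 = 0.17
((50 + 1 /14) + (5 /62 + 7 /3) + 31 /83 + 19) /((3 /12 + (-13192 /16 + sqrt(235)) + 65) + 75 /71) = -33920202933248 /357750661813911 - 313167245312 * sqrt(235) /2504254632697377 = -0.10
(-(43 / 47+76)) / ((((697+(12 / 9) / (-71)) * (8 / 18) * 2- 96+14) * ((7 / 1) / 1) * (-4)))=6929955 / 1356087992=0.01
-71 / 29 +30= 799 / 29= 27.55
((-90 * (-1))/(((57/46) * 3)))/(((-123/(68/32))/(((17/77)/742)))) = -33235/267044316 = -0.00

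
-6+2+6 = 2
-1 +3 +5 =7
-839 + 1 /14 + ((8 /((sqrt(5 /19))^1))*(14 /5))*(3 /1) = -11745 /14 + 336*sqrt(95) /25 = -707.93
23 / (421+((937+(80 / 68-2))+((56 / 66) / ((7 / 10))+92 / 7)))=90321 / 5386004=0.02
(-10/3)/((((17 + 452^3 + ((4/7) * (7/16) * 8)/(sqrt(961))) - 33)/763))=-118265/4294060731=-0.00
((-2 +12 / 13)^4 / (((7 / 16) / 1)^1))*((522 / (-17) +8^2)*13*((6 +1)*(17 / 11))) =347895296 / 24167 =14395.47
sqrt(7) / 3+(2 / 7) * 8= sqrt(7) / 3+16 / 7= 3.17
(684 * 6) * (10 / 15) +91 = 2827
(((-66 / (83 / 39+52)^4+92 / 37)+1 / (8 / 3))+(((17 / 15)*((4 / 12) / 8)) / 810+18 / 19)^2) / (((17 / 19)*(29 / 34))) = 84785256248246722848707203693 / 17212791168592008102347760000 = 4.93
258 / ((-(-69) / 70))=6020 / 23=261.74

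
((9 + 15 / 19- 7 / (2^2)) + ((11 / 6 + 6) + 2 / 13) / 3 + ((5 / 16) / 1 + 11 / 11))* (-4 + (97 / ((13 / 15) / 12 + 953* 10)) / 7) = -48.04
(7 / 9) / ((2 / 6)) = 2.33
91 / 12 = 7.58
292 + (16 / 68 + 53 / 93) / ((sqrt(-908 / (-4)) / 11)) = 14003 * sqrt(227) / 358887 + 292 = 292.59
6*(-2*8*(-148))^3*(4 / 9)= 106227040256 / 3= 35409013418.67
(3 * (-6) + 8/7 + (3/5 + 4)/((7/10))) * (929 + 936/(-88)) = -727344/77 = -9446.03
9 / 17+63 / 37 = 1404 / 629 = 2.23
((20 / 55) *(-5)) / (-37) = 20 / 407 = 0.05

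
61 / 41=1.49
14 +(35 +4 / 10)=247 / 5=49.40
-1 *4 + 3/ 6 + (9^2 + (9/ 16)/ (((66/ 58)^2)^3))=178530410161/ 2295943056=77.76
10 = 10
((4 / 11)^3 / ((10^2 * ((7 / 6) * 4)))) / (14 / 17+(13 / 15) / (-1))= -1224 / 512435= -0.00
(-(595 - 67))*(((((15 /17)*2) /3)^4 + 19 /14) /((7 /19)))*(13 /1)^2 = -357700.38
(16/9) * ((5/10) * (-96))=-256/3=-85.33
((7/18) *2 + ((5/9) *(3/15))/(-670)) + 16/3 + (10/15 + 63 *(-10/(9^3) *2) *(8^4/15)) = -75737497/162810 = -465.19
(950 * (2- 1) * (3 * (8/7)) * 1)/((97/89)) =2029200/679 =2988.51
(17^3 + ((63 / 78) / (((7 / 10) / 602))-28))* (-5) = -362675 / 13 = -27898.08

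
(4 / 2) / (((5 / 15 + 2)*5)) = 6 / 35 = 0.17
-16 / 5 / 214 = -8 / 535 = -0.01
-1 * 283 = -283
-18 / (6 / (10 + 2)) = -36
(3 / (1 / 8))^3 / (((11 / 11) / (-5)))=-69120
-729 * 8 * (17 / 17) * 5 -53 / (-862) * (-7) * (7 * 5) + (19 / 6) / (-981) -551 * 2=-38404430968 / 1268433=-30277.07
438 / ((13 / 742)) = 324996 / 13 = 24999.69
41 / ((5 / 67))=2747 / 5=549.40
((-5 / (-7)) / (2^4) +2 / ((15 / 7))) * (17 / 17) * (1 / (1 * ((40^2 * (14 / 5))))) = 1643 / 7526400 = 0.00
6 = 6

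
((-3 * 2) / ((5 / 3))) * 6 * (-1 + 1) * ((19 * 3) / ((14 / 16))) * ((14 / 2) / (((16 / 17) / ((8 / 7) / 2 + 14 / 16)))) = 0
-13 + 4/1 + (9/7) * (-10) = -153/7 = -21.86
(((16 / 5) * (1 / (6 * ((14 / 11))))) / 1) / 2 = 22 / 105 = 0.21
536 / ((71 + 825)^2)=67 / 100352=0.00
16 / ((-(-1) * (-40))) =-2 / 5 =-0.40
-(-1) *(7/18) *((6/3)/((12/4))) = 7/27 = 0.26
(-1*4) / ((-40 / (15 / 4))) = 3 / 8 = 0.38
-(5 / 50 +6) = -61 / 10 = -6.10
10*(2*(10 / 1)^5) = 2000000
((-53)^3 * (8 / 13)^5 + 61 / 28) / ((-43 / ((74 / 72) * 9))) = 2825.93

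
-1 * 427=-427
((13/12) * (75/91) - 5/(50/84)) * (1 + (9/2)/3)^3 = -26275/224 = -117.30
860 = 860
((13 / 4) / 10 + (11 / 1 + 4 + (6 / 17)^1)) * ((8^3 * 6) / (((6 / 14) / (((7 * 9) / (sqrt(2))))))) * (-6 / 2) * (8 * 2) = -240300025.17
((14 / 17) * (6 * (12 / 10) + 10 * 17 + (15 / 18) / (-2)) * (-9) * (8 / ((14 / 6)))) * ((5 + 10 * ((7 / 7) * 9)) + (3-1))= -37039644 / 85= -435760.52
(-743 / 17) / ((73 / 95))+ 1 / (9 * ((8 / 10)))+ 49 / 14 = -2378489 / 44676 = -53.24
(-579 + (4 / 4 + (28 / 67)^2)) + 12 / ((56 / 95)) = -557.47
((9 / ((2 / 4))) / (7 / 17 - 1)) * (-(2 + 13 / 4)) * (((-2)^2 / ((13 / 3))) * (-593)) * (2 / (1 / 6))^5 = -1422305547264 / 65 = -21881623804.06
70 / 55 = 14 / 11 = 1.27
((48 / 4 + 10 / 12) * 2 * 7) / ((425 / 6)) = 1078 / 425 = 2.54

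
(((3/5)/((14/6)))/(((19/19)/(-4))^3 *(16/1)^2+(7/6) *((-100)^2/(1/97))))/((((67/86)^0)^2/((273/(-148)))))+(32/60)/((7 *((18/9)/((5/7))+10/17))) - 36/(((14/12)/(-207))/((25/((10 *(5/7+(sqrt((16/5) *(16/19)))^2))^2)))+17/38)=-1341068081650322982833/6906238648519759920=-194.18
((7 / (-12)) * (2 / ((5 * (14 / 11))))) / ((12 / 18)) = -11 / 40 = -0.28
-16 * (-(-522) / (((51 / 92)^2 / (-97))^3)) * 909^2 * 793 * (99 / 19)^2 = 40717065175668015716222515150848 / 8713662409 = 4672784331604694339750.90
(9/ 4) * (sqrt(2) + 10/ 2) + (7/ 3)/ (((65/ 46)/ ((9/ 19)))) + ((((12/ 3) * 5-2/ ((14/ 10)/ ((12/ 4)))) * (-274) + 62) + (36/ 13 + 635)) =-124277507/ 34580 + 9 * sqrt(2)/ 4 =-3590.73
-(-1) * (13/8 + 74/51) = 1255/408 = 3.08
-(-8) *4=32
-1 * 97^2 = -9409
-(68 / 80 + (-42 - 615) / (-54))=-13.02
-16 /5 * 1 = -16 /5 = -3.20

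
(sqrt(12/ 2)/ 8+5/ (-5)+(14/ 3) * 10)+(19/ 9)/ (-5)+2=sqrt(6)/ 8+2126/ 45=47.55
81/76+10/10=157/76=2.07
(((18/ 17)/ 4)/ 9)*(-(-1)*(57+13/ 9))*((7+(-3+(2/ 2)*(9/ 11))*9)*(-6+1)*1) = 182785/ 1683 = 108.61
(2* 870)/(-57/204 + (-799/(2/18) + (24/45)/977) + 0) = -1733979600/7166397041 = -0.24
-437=-437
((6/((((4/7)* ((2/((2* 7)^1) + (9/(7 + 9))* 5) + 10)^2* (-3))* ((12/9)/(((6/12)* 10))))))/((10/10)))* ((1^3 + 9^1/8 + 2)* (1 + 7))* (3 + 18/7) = -30270240/2105401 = -14.38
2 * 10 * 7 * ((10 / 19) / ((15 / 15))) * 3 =4200 / 19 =221.05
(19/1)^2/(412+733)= 361/1145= 0.32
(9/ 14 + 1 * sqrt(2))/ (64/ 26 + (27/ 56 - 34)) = -728 * sqrt(2)/ 22609 - 468/ 22609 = -0.07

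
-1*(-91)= 91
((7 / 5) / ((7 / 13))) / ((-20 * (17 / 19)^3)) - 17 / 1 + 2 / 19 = -159401473 / 9334700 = -17.08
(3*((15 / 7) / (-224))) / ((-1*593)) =45 / 929824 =0.00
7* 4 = 28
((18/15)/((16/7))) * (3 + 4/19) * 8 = 1281/95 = 13.48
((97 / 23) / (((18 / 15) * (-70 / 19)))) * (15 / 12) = -9215 / 7728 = -1.19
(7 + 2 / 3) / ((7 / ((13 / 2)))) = 299 / 42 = 7.12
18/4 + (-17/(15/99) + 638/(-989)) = -1071533/9890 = -108.35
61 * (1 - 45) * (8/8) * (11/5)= -29524/5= -5904.80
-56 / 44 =-14 / 11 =-1.27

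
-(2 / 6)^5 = -1 / 243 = -0.00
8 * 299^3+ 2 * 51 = 213847294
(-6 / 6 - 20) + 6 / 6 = -20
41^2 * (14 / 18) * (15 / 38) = 516.10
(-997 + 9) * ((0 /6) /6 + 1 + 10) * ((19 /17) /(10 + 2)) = -51623 /51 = -1012.22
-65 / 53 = -1.23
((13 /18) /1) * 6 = 13 /3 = 4.33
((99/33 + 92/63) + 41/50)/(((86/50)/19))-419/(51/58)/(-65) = 393099247/5986890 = 65.66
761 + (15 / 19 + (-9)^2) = 16013 / 19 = 842.79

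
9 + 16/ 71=655/ 71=9.23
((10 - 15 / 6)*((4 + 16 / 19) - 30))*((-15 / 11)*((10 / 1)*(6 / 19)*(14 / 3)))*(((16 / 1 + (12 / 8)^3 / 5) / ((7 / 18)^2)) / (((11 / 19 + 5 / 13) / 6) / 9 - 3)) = -1019760975675 / 7274036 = -140191.91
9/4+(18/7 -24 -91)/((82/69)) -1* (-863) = 884701/1148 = 770.65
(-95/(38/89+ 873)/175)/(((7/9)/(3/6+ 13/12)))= -96387/76180300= -0.00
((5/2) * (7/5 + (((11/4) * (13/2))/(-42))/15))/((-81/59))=-407867/163296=-2.50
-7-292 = -299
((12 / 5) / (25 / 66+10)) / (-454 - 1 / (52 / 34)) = -20592 / 40486925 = -0.00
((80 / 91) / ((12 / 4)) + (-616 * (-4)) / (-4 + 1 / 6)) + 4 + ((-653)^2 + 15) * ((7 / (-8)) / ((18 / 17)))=-13300072757 / 37674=-353030.55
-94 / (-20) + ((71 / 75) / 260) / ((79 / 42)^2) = 95352149 / 20283250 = 4.70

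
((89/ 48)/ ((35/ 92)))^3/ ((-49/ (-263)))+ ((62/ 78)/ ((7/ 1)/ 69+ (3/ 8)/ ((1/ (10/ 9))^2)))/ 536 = 1377359427028269379/ 2216563228152000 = 621.39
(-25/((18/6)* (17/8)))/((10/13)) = -260/51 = -5.10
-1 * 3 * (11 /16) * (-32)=66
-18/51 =-6/17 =-0.35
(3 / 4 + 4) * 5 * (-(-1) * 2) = 95 / 2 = 47.50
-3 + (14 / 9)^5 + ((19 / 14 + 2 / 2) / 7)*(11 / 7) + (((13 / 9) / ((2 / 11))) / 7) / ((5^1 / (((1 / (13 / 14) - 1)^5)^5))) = 364842464418609724841738816068091812 / 54968910213069090560834637618946635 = 6.64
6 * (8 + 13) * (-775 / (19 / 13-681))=90675 / 631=143.70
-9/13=-0.69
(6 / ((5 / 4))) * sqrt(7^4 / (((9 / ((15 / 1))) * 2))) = 196 * sqrt(30) / 5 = 214.71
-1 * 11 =-11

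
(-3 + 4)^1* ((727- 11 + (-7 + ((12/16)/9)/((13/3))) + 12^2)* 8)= 88714/13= 6824.15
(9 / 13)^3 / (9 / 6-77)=-1458 / 331747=-0.00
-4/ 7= -0.57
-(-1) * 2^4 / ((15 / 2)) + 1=3.13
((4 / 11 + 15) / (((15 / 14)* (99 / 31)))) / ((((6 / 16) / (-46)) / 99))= -26991328 / 495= -54527.94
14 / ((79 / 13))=182 / 79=2.30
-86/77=-1.12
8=8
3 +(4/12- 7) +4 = 1/3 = 0.33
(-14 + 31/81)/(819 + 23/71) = -78313/4711932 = -0.02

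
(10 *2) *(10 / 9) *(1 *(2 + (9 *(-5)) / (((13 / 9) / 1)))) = -75800 / 117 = -647.86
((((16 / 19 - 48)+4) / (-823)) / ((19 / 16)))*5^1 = 65600 / 297103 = 0.22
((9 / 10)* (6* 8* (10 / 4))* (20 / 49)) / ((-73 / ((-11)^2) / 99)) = -25874640 / 3577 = -7233.61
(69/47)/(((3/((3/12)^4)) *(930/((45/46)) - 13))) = 69/33846016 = 0.00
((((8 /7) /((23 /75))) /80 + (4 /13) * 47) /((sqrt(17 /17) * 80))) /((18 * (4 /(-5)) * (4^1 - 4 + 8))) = -60731 /38578176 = -0.00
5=5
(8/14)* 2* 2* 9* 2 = 41.14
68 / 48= 17 / 12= 1.42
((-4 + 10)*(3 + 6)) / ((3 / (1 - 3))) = -36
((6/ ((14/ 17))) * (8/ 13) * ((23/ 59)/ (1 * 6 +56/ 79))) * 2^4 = 5930688/ 1422785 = 4.17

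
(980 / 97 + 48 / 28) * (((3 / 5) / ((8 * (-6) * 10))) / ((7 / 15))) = -3009 / 95060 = -0.03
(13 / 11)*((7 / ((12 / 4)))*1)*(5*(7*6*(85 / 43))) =541450 / 473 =1144.71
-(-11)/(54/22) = 121/27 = 4.48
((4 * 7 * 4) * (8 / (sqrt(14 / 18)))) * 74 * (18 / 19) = 511488 * sqrt(7) / 19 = 71224.74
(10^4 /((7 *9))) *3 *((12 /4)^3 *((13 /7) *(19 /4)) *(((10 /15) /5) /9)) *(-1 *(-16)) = 3952000 /147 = 26884.35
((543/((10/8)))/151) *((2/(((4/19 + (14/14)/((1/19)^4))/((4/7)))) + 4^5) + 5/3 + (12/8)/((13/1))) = 502024623346894/170120656615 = 2950.99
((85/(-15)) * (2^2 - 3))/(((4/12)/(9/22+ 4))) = -1649/22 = -74.95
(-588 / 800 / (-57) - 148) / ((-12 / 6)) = 562351 / 7600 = 73.99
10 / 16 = 5 / 8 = 0.62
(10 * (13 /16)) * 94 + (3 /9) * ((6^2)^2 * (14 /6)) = 7087 /4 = 1771.75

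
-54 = -54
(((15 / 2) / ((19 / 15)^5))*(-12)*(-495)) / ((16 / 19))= 16224.44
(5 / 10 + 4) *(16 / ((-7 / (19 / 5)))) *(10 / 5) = -2736 / 35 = -78.17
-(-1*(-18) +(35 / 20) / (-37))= -2657 / 148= -17.95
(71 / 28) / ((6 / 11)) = 4.65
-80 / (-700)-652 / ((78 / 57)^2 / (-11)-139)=3713152 / 773703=4.80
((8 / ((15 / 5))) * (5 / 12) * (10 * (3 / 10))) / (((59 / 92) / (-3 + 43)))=36800 / 177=207.91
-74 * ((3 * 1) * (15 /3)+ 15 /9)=-3700 /3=-1233.33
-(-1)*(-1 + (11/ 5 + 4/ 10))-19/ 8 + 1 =9/ 40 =0.22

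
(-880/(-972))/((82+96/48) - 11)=220/17739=0.01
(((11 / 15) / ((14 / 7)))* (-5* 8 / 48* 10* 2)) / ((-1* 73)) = 55 / 657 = 0.08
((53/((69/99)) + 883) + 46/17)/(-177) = -125348/23069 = -5.43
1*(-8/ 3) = -8/ 3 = -2.67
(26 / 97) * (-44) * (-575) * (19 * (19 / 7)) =349728.72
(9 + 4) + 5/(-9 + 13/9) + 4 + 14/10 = 17.74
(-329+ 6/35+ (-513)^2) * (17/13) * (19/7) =932938.19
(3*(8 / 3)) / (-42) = -4 / 21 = -0.19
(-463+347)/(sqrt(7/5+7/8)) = -76.91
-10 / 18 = -5 / 9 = -0.56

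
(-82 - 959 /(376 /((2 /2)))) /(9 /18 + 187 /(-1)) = 31791 /70124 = 0.45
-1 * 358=-358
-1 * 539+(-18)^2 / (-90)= -2713 / 5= -542.60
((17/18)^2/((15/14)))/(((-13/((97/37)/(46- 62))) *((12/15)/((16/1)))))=196231/935064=0.21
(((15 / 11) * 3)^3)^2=8303765625 / 1771561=4687.26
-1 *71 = -71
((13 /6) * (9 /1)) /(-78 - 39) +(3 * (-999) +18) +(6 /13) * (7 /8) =-464687 /156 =-2978.76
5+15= 20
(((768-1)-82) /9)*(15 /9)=3425 /27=126.85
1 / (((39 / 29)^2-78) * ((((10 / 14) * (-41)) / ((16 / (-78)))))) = -47096 / 512295615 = -0.00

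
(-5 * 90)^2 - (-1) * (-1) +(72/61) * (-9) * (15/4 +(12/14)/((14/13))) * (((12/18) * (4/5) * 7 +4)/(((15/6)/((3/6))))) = 15126156551/74725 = 202424.31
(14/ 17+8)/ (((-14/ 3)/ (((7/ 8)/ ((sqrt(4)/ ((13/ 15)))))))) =-195/ 272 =-0.72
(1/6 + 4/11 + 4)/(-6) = -299/396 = -0.76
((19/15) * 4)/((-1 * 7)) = -76/105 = -0.72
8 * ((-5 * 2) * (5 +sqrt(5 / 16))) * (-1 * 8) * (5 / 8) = 100 * sqrt(5) +2000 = 2223.61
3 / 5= 0.60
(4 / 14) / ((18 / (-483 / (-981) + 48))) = 15857 / 20601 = 0.77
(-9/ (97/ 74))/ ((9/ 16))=-1184/ 97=-12.21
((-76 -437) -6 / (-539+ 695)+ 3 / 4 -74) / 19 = -30487 / 988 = -30.86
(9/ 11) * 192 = 1728/ 11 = 157.09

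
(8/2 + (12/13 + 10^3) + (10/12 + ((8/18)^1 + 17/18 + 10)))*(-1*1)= -119006/117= -1017.15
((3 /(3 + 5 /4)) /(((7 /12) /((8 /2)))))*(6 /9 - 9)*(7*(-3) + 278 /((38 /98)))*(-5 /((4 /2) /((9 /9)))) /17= 22668000 /5491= 4128.21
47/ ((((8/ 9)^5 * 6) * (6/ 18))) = 2775303/ 65536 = 42.35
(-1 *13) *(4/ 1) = -52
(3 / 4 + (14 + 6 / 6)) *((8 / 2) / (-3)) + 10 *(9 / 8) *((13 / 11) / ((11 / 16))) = -201 / 121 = -1.66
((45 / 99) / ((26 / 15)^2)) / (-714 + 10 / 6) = -3375 / 15890732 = -0.00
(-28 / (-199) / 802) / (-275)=-14 / 21944725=-0.00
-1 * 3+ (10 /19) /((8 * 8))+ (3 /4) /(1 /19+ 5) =-6915 /2432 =-2.84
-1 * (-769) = 769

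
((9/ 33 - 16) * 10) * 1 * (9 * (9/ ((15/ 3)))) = -28026/ 11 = -2547.82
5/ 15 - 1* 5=-14/ 3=-4.67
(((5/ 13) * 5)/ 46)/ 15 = 5/ 1794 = 0.00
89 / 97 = 0.92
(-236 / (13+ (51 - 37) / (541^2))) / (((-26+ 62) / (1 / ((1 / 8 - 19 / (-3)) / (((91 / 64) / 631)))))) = -1571404289 / 8931240406440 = -0.00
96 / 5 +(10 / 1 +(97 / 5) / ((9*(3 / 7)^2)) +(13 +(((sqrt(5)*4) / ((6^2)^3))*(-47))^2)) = 53.94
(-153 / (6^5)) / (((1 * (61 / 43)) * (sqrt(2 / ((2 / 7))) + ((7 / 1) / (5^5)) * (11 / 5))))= 125640625 / 12867142859712-178466796875 * sqrt(7) / 90070000017984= -0.01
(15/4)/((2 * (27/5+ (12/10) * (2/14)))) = 35/104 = 0.34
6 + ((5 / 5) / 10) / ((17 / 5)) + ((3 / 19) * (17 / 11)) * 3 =48047 / 7106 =6.76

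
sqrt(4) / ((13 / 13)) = 2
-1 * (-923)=923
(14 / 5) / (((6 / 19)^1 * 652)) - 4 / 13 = -37391 / 127140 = -0.29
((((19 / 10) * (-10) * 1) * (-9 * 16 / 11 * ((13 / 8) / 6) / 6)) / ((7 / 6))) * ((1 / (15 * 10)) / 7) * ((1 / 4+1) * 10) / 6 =0.02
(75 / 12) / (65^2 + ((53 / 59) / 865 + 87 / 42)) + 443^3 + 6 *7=525142578402366011 / 6040402014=86938349.00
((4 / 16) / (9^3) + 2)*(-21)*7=-285817 / 972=-294.05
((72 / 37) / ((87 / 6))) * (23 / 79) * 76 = 2.97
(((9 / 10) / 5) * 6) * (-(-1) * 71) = 1917 / 25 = 76.68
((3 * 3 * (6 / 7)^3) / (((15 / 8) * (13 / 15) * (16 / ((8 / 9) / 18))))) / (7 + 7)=24 / 31213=0.00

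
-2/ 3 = -0.67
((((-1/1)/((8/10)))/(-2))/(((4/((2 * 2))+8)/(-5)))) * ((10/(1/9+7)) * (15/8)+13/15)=-67265/55296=-1.22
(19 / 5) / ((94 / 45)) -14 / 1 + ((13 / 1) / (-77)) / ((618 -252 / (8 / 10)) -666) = -12.18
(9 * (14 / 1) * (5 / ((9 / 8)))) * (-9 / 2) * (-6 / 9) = 1680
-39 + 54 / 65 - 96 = -8721 / 65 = -134.17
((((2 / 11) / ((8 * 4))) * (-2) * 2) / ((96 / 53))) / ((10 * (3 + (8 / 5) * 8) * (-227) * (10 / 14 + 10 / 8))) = 371 / 2083097280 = 0.00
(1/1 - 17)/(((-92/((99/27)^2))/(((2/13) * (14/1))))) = 13552/2691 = 5.04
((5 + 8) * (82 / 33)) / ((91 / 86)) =7052 / 231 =30.53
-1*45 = -45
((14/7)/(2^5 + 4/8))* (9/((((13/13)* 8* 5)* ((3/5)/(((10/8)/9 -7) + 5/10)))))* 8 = -229/195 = -1.17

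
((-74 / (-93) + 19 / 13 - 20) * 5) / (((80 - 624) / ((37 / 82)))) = 0.07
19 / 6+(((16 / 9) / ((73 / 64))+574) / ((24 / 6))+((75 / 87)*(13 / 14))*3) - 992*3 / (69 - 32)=681242635 / 9869454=69.03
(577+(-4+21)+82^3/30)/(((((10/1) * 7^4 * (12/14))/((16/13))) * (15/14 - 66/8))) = -4553504/28808325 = -0.16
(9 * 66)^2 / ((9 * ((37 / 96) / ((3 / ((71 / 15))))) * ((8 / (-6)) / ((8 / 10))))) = -101616768 / 2627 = -38681.68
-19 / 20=-0.95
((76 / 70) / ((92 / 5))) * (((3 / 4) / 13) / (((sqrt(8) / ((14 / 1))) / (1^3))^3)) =0.41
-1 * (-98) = 98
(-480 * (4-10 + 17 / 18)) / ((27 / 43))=313040 / 81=3864.69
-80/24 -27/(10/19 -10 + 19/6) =2044/2157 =0.95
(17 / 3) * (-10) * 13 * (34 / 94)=-37570 / 141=-266.45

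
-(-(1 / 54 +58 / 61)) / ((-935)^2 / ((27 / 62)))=103 / 213310900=0.00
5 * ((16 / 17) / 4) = 20 / 17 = 1.18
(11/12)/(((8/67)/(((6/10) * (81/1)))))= 59697/160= 373.11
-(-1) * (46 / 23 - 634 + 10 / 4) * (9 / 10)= -11331 / 20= -566.55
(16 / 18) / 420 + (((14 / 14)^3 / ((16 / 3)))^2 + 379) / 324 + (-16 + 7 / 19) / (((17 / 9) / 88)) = -681765738383 / 937681920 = -727.08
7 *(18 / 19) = 126 / 19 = 6.63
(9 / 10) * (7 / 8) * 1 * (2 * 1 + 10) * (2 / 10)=189 / 100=1.89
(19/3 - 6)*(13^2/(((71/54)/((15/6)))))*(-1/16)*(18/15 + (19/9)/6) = -70811/6816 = -10.39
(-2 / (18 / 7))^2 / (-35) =-7 / 405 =-0.02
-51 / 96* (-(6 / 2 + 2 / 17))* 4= 53 / 8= 6.62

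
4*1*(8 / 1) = 32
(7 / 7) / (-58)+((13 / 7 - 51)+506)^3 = 1896982706393 / 19894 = 95354514.25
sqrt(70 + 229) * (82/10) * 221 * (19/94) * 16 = 1377272 * sqrt(299)/235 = 101341.53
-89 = -89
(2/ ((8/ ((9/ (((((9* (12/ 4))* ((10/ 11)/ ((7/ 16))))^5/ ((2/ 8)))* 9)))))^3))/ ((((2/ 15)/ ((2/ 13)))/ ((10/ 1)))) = 0.00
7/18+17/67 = 775/1206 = 0.64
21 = 21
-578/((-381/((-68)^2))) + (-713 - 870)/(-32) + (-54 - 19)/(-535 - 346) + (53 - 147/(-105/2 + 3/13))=11548434619525/1621913952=7120.25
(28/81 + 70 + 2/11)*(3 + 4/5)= 268.00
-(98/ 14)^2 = -49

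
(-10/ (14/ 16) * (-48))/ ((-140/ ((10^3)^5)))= -192000000000000000/ 49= -3918367346938775.51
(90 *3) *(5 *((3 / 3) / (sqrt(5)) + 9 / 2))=270 *sqrt(5) + 6075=6678.74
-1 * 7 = -7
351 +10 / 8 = 1409 / 4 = 352.25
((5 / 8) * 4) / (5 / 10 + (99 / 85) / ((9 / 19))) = 425 / 503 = 0.84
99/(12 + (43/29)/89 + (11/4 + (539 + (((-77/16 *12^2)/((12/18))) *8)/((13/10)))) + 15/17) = -225878796/13329755873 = -0.02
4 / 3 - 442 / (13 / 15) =-1526 / 3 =-508.67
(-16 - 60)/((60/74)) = -1406/15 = -93.73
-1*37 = -37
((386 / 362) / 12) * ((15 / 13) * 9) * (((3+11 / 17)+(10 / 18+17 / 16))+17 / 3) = 25824365 / 2560064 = 10.09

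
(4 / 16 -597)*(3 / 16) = -7161 / 64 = -111.89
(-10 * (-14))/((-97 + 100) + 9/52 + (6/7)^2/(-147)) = 17479280/395541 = 44.19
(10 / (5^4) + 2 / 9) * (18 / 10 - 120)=-52796 / 1875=-28.16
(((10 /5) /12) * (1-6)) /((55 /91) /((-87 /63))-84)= 1885 /190998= 0.01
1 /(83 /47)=47 /83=0.57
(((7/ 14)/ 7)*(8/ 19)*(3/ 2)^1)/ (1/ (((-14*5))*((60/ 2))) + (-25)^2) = 1800/ 24937481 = 0.00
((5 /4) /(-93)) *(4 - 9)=25 /372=0.07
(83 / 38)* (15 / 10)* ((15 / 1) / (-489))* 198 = -123255 / 6194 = -19.90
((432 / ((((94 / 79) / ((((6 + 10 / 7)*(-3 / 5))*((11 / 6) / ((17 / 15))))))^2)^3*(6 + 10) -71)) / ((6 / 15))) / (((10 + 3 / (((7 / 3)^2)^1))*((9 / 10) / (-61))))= 494106738561400467063343773790800 / 5056622473448868408311383782769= 97.71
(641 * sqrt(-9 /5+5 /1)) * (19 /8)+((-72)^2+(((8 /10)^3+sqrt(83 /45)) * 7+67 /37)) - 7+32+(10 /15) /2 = 7 * sqrt(415) /15+12179 * sqrt(5) /10+72354353 /13875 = 7947.54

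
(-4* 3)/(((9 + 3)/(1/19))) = -1/19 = -0.05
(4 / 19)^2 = 16 / 361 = 0.04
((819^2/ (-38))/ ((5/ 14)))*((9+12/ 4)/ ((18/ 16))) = -50083488/ 95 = -527194.61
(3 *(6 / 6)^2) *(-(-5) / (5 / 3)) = 9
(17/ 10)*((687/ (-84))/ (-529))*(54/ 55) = 105111/ 4073300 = 0.03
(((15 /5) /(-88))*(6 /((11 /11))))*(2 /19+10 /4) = -81 /152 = -0.53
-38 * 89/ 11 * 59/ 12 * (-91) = 9078979/ 66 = 137560.29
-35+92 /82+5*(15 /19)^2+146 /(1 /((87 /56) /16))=-109975041 /6630848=-16.59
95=95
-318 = -318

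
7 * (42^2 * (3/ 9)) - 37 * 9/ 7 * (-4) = 30144/ 7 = 4306.29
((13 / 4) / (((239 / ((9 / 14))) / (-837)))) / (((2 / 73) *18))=-794313 / 53536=-14.84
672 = 672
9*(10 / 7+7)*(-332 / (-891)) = 19588 / 693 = 28.27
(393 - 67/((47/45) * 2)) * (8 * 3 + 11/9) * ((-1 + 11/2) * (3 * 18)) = 207938583/94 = 2212112.59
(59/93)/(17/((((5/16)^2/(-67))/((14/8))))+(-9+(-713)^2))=1475/1134481704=0.00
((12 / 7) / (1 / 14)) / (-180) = -2 / 15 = -0.13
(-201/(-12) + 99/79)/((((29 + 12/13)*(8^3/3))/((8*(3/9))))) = 73957/7867136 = 0.01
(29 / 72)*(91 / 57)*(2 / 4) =2639 / 8208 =0.32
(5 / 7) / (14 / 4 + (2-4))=10 / 21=0.48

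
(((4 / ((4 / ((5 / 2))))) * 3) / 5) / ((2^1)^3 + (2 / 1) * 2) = 1 / 8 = 0.12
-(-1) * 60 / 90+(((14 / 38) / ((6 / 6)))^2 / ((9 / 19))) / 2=0.81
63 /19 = 3.32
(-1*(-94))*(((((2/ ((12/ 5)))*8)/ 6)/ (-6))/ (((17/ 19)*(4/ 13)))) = -58045/ 918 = -63.23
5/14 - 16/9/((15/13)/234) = -75637/210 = -360.18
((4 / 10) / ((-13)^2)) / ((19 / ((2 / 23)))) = 4 / 369265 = 0.00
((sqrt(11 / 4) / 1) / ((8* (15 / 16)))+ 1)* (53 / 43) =53* sqrt(11) / 645+ 53 / 43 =1.51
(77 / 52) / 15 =77 / 780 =0.10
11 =11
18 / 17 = 1.06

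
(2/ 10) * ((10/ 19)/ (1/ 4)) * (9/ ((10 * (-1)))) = -36/ 95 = -0.38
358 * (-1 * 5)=-1790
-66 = -66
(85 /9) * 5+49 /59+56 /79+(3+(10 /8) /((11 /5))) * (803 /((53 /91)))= 44184397499 /8893188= 4968.34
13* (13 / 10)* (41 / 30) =23.10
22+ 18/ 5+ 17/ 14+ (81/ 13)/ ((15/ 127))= 72407/ 910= 79.57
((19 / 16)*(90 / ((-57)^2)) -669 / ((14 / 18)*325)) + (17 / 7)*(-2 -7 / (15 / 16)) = -25.60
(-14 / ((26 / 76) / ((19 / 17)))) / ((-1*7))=1444 / 221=6.53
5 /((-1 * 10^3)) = -1 /200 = -0.00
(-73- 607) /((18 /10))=-3400 /9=-377.78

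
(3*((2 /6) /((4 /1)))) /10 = 1 /40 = 0.02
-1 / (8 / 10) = -5 / 4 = -1.25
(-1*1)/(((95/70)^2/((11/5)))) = -2156/1805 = -1.19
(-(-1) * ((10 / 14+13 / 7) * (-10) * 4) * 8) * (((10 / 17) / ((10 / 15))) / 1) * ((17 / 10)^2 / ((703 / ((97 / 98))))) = -2.95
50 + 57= 107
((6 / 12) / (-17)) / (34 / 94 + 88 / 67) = -3149 / 179350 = -0.02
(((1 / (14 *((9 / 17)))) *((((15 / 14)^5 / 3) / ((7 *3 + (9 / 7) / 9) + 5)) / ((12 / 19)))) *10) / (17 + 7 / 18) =45421875 / 20537347264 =0.00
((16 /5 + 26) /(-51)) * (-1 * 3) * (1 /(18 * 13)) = 0.01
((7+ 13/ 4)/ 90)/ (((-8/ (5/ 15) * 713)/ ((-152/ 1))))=779/ 770040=0.00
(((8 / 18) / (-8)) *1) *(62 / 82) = -31 / 738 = -0.04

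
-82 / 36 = -41 / 18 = -2.28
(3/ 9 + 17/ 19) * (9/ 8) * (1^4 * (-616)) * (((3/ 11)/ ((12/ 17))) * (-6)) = 37485/ 19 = 1972.89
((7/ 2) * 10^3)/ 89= 3500/ 89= 39.33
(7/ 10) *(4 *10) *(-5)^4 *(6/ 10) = 10500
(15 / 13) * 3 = 45 / 13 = 3.46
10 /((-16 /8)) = -5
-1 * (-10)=10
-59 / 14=-4.21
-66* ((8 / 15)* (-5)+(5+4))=-418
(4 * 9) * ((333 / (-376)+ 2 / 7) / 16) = -14211 / 10528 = -1.35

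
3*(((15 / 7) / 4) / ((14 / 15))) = 675 / 392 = 1.72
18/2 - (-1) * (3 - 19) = -7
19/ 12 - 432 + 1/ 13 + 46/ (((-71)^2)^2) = -1705962373397/ 3964222236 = -430.34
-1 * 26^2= -676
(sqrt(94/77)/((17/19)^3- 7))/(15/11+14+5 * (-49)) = 6859 * sqrt(7238)/762094200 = 0.00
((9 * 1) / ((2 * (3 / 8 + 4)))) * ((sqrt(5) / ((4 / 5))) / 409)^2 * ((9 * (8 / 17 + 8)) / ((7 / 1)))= 72900 / 139345073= 0.00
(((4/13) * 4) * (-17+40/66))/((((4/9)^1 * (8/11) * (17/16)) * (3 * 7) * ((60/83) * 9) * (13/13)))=-89806/208845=-0.43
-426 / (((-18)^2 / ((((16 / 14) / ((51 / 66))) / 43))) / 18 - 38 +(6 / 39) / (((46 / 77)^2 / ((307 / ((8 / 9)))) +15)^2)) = -29430839252543806464816 / 33529755769158044821417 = -0.88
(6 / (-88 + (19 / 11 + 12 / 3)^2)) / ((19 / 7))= -5082 / 126901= -0.04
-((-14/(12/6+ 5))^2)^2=-16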